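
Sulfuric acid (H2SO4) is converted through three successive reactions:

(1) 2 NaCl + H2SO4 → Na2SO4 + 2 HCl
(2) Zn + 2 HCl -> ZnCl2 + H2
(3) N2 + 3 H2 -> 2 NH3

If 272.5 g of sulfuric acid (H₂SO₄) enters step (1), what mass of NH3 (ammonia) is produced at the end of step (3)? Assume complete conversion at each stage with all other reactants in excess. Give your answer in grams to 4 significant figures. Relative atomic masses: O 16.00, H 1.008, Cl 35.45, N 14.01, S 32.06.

31.55 g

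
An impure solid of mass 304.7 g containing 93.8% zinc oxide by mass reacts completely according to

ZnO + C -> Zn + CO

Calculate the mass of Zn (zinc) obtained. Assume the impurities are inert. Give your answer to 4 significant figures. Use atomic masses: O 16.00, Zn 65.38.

229.6 g

Mass of pure ZnO = 304.7 g × 0.938 = 285.81 g.
M(ZnO) = 65.38 + 16.00 = 81.38 g/mol.
M(Zn) = 65.38 g/mol.
n(ZnO) = 285.81 g / 81.38 g/mol = 3.5120 mol.
From the equation the ZnO:Zn mole ratio is 1:1, so n(Zn) = 3.5120 × 1/1 = 3.5120 mol.
Mass of Zn = 3.5120 mol × 65.38 g/mol = 229.62 g.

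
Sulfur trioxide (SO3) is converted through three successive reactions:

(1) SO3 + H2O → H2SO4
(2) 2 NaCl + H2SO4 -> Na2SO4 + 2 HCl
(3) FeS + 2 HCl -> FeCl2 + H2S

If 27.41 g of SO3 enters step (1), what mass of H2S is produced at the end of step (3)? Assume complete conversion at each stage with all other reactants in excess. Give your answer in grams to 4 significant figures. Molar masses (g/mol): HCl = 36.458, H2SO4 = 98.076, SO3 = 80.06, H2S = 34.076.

11.67 g

n(SO3) = 27.41 / 80.06 = 0.34237 mol.
Reaction (1): SO3→H2SO4 ratio 1:1 ⇒ n(H2SO4) = 0.34237 mol.
Reaction (2): H2SO4→HCl ratio 1:2 ⇒ n(HCl) = 0.68474 mol.
Reaction (3): HCl→H2S ratio 2:1 ⇒ n(H2S) = 0.34237 mol.
Mass of H2S = 0.34237 × 34.076 = 11.667 g.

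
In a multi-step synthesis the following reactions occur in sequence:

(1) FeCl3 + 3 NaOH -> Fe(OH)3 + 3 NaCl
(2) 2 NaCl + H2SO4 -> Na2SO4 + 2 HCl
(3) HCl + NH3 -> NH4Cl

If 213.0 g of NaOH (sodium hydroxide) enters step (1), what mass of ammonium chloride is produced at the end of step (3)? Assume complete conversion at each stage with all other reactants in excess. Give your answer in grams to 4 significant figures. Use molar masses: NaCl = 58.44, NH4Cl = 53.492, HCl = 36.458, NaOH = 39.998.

n(NaOH) = 213.0 / 39.998 = 5.3253 mol.
Reaction (1): NaOH→NaCl ratio 3:3 ⇒ n(NaCl) = 5.3253 mol.
Reaction (2): NaCl→HCl ratio 2:2 ⇒ n(HCl) = 5.3253 mol.
Reaction (3): HCl→NH4Cl ratio 1:1 ⇒ n(NH4Cl) = 5.3253 mol.
Mass of NH4Cl = 5.3253 × 53.492 = 284.86 g.

284.9 g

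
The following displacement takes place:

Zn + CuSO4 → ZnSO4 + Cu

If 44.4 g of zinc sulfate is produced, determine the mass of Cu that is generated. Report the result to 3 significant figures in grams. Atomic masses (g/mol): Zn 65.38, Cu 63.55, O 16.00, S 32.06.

17.5 g

M(ZnSO4) = 65.38 + 32.06 + 4(16.00) = 161.44 g/mol.
M(Cu) = 63.55 g/mol.
n(ZnSO4) = 44.40 g / 161.44 g/mol = 0.2750 mol.
From the equation the ZnSO4:Cu mole ratio is 1:1, so n(Cu) = 0.2750 × 1/1 = 0.2750 mol.
Mass of Cu = 0.2750 mol × 63.55 g/mol = 17.48 g.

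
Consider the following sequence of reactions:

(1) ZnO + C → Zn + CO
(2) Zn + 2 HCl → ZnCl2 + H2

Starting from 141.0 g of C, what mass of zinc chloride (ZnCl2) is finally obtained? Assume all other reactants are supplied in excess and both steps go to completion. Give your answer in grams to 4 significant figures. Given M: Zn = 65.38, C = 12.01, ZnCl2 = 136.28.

1600 g

n(C) = 141.00 / 12.01 = 11.740 mol.
Step 1 gives a 1:1 ratio of C to Zn, so n(Zn) = 11.740 mol.
In step 2 the Zn:ZnCl2 ratio is 1:1, so n(ZnCl2) = 11.740 mol.
Mass of ZnCl2 = 11.740 × 136.28 = 1600.0 g.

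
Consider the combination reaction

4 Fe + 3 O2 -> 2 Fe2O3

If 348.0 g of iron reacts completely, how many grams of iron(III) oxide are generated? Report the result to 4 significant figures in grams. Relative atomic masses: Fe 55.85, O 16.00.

497.5 g

M(Fe) = 55.85 g/mol.
M(Fe2O3) = 2(55.85) + 3(16.00) = 159.70 g/mol.
n(Fe) = 348.00 g / 55.85 g/mol = 6.2310 mol.
From the equation the Fe:Fe2O3 mole ratio is 4:2, so n(Fe2O3) = 6.2310 × 2/4 = 3.1155 mol.
Mass of Fe2O3 = 3.1155 mol × 159.70 g/mol = 497.54 g.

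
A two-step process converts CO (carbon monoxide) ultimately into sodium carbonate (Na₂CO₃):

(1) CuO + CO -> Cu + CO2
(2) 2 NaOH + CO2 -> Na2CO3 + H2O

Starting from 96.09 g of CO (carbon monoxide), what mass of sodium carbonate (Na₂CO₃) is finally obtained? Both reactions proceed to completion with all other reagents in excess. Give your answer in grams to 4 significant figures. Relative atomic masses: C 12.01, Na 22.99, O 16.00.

M(CO) = 12.01 + 16.00 = 28.01 g/mol.
M(Na2CO3) = 2(22.99) + 12.01 + 3(16.00) = 105.99 g/mol.
n(CO) = 96.090 / 28.01 = 3.4306 mol.
Step 1 gives a 1:1 ratio of CO to CO2, so n(CO2) = 3.4306 mol.
In step 2 the CO2:Na2CO3 ratio is 1:1, so n(Na2CO3) = 3.4306 mol.
Mass of Na2CO3 = 3.4306 × 105.99 = 363.61 g.

363.6 g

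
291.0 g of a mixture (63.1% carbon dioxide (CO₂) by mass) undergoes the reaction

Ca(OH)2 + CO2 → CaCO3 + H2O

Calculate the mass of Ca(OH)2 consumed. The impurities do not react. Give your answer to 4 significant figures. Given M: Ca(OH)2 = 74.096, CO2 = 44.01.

309.1 g

Mass of pure CO2 = 291.0 g × 0.631 = 183.62 g.
n(CO2) = 183.62 g / 44.01 g/mol = 4.1723 mol.
From the equation the CO2:Ca(OH)2 mole ratio is 1:1, so n(Ca(OH)2) = 4.1723 × 1/1 = 4.1723 mol.
Mass of Ca(OH)2 = 4.1723 mol × 74.096 g/mol = 309.15 g.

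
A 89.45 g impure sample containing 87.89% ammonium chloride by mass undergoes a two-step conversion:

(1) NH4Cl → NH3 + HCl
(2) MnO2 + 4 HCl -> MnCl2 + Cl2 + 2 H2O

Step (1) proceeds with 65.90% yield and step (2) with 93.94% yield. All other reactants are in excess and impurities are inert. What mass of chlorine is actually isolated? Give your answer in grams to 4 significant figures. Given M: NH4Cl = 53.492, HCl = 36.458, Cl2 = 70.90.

Pure NH4Cl = 89.45 × 0.8789 = 78.618 g.
n(NH4Cl) = 78.618 / 53.492 = 1.4697 mol.
Step 1 (NH4Cl:HCl = 1:1): theoretical n(HCl) = 1.4697 mol; at 65.90% yield, n(HCl) = 0.96854 mol.
Step 2 (HCl:Cl2 = 4:1): theoretical n(Cl2) = 0.24213 mol, so theoretical mass = 0.24213 × 70.90 = 17.167 g.
At 93.94% yield, actual mass of Cl2 = 17.167 × 0.9394 = 16.127 g.

16.13 g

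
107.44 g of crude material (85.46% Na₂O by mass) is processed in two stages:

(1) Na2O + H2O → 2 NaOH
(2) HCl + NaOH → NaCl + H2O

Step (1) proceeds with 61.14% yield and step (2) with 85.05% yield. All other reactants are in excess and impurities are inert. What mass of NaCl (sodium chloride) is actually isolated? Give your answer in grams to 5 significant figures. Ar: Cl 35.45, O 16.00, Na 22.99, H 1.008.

90.036 g

Pure Na2O = 107.44 × 0.8546 = 91.8182 g.
M(Na2O) = 2(22.99) + 16.00 = 61.98 g/mol.
M(NaCl) = 22.99 + 35.45 = 58.44 g/mol.
n(Na2O) = 91.8182 / 61.98 = 1.48142 mol.
Step 1 (Na2O:NaOH = 1:2): theoretical n(NaOH) = 2.96283 mol; at 61.14% yield, n(NaOH) = 1.81148 mol.
Step 2 (NaOH:NaCl = 1:1): theoretical n(NaCl) = 1.81148 mol, so theoretical mass = 1.81148 × 58.44 = 105.863 g.
At 85.05% yield, actual mass of NaCl = 105.863 × 0.8505 = 90.0362 g.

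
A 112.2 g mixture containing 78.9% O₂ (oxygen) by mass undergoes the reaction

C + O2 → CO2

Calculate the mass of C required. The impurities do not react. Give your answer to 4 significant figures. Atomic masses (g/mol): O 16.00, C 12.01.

Mass of pure O2 = 112.2 g × 0.789 = 88.526 g.
M(O2) = 2(16.00) = 32.00 g/mol.
M(C) = 12.01 g/mol.
n(O2) = 88.526 g / 32.00 g/mol = 2.7664 mol.
From the equation the O2:C mole ratio is 1:1, so n(C) = 2.7664 × 1/1 = 2.7664 mol.
Mass of C = 2.7664 mol × 12.01 g/mol = 33.225 g.

33.22 g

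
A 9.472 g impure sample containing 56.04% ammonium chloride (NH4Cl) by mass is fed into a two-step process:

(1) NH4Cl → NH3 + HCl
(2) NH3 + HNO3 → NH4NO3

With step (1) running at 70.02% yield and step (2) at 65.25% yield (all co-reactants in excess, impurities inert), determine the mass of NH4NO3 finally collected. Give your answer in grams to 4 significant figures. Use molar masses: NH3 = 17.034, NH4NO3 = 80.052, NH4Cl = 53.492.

3.629 g

Pure NH4Cl = 9.472 × 0.5604 = 5.3081 g.
n(NH4Cl) = 5.3081 / 53.492 = 0.099232 mol.
Step 1 (NH4Cl:NH3 = 1:1): theoretical n(NH3) = 0.099232 mol; at 70.02% yield, n(NH3) = 0.069482 mol.
Step 2 (NH3:NH4NO3 = 1:1): theoretical n(NH4NO3) = 0.069482 mol, so theoretical mass = 0.069482 × 80.052 = 5.5622 g.
At 65.25% yield, actual mass of NH4NO3 = 5.5622 × 0.6525 = 3.6293 g.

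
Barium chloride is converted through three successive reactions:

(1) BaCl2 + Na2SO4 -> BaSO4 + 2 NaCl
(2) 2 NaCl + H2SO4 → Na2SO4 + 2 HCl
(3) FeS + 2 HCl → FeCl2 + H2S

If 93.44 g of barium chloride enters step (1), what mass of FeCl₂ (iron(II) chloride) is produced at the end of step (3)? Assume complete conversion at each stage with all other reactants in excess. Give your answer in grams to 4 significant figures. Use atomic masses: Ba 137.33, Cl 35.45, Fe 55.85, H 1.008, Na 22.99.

M(BaCl2) = 137.33 + 2(35.45) = 208.23 g/mol.
M(FeCl2) = 55.85 + 2(35.45) = 126.75 g/mol.
n(BaCl2) = 93.44 / 208.23 = 0.44873 mol.
Reaction (1): BaCl2→NaCl ratio 1:2 ⇒ n(NaCl) = 0.89747 mol.
Reaction (2): NaCl→HCl ratio 2:2 ⇒ n(HCl) = 0.89747 mol.
Reaction (3): HCl→FeCl2 ratio 2:1 ⇒ n(FeCl2) = 0.44873 mol.
Mass of FeCl2 = 0.44873 × 126.75 = 56.877 g.

56.88 g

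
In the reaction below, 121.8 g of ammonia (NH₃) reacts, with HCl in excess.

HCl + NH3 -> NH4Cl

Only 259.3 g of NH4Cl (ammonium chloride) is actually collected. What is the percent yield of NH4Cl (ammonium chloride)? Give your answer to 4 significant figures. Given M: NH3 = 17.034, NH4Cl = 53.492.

67.79 %

n(NH3) = 121.80 g / 17.034 g/mol = 7.1504 mol.
From the equation the NH3:NH4Cl mole ratio is 1:1, so n(NH4Cl) = 7.1504 × 1/1 = 7.1504 mol.
Mass of NH4Cl = 7.1504 mol × 53.492 g/mol = 382.49 g.
This is the theoretical yield. Percent yield = 259.3 g / 382.49 g × 100% = 67.793%.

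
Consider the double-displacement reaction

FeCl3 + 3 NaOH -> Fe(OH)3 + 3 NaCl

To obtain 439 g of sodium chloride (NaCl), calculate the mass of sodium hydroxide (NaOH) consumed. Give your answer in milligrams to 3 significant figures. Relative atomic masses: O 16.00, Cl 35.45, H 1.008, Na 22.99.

300000 mg

M(NaCl) = 22.99 + 35.45 = 58.44 g/mol.
M(NaOH) = 22.99 + 16.00 + 1.008 = 39.998 g/mol.
n(NaCl) = 439.0 g / 58.44 g/mol = 7.512 mol.
From the equation the NaCl:NaOH mole ratio is 3:3, so n(NaOH) = 7.512 × 3/3 = 7.512 mol.
Mass of NaOH = 7.512 mol × 39.998 g/mol = 300.5 g.
Converting to mg: 300.5 g = 300000 mg.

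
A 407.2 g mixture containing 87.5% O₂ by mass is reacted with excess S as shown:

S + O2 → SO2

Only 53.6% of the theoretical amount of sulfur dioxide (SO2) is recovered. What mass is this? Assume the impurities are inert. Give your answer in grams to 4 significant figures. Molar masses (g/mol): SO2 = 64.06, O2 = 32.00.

Pure O2 available = 407.2 g × 0.875 = 356.30 g.
n(O2) = 356.30 g / 32.00 g/mol = 11.134 mol.
From the equation the O2:SO2 mole ratio is 1:1, so n(SO2) = 11.134 × 1/1 = 11.134 mol.
Mass of SO2 = 11.134 mol × 64.06 g/mol = 713.27 g.
Actual mass collected = 713.27 g × 0.536 = 382.31 g.

382.3 g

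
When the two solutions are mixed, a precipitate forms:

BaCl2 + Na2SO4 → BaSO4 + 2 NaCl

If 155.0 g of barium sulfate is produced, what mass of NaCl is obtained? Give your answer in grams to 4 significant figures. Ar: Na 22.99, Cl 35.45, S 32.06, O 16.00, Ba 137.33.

77.62 g

M(BaSO4) = 137.33 + 32.06 + 4(16.00) = 233.39 g/mol.
M(NaCl) = 22.99 + 35.45 = 58.44 g/mol.
n(BaSO4) = 155.00 g / 233.39 g/mol = 0.66412 mol.
From the equation the BaSO4:NaCl mole ratio is 1:2, so n(NaCl) = 0.66412 × 2/1 = 1.3282 mol.
Mass of NaCl = 1.3282 mol × 58.44 g/mol = 77.623 g.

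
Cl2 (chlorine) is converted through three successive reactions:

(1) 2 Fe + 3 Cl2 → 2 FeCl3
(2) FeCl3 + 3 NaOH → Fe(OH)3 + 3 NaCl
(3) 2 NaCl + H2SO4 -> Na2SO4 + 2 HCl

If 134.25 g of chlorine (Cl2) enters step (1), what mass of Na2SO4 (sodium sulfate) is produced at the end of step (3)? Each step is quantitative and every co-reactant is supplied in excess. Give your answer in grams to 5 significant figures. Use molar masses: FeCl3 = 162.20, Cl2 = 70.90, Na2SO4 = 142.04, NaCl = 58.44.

268.95 g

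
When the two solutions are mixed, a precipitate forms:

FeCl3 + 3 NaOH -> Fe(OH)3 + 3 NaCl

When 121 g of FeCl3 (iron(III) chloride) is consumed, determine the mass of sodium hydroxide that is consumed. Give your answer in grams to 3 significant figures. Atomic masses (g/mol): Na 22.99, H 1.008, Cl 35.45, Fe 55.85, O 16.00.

89.5 g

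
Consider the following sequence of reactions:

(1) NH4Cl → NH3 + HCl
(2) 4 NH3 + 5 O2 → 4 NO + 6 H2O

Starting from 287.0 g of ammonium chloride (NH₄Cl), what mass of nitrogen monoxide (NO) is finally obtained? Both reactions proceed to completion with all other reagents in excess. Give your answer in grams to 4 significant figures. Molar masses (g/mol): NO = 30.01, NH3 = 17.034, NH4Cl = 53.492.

161.0 g

n(NH4Cl) = 287.00 / 53.492 = 5.3653 mol.
Step 1 gives a 1:1 ratio of NH4Cl to NH3, so n(NH3) = 5.3653 mol.
In step 2 the NH3:NO ratio is 4:4, so n(NO) = 5.3653 mol.
Mass of NO = 5.3653 × 30.01 = 161.01 g.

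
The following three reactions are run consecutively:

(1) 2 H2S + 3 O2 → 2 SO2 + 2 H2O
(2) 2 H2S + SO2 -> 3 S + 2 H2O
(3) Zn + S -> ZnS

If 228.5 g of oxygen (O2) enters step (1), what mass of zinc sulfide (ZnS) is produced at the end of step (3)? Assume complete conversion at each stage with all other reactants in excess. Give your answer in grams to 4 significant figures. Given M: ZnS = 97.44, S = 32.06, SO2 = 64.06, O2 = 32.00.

1392 g

n(O2) = 228.5 / 32.00 = 7.1406 mol.
Reaction (1): O2→SO2 ratio 3:2 ⇒ n(SO2) = 4.7604 mol.
Reaction (2): SO2→S ratio 1:3 ⇒ n(S) = 14.281 mol.
Reaction (3): S→ZnS ratio 1:1 ⇒ n(ZnS) = 14.281 mol.
Mass of ZnS = 14.281 × 97.44 = 1391.6 g.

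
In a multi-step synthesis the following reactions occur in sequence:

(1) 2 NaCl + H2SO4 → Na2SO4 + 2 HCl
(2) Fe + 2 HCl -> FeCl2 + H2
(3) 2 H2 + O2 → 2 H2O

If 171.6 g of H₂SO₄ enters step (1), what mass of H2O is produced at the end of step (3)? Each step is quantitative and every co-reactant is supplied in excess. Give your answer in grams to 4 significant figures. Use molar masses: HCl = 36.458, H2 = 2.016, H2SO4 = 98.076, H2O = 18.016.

n(H2SO4) = 171.6 / 98.076 = 1.7497 mol.
Reaction (1): H2SO4→HCl ratio 1:2 ⇒ n(HCl) = 3.4993 mol.
Reaction (2): HCl→H2 ratio 2:1 ⇒ n(H2) = 1.7497 mol.
Reaction (3): H2→H2O ratio 2:2 ⇒ n(H2O) = 1.7497 mol.
Mass of H2O = 1.7497 × 18.016 = 31.522 g.

31.52 g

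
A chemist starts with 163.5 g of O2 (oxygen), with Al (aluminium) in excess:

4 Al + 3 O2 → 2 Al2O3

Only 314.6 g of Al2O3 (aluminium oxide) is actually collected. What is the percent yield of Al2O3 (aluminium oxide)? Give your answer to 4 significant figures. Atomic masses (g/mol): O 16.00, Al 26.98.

M(O2) = 2(16.00) = 32.00 g/mol.
M(Al2O3) = 2(26.98) + 3(16.00) = 101.96 g/mol.
n(O2) = 163.50 g / 32.00 g/mol = 5.1094 mol.
From the equation the O2:Al2O3 mole ratio is 3:2, so n(Al2O3) = 5.1094 × 2/3 = 3.4062 mol.
Mass of Al2O3 = 3.4062 mol × 101.96 g/mol = 347.30 g.
This is the theoretical yield. Percent yield = 314.6 g / 347.30 g × 100% = 90.584%.

90.58 %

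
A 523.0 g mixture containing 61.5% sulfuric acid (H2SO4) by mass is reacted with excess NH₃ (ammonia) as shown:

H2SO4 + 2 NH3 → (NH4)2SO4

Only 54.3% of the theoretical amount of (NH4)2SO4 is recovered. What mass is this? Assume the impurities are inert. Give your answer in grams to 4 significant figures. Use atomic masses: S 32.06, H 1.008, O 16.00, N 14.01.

235.3 g

Pure H2SO4 available = 523.0 g × 0.615 = 321.64 g.
M(H2SO4) = 2(1.008) + 32.06 + 4(16.00) = 98.076 g/mol.
M((NH4)2SO4) = 2(14.01) + 8(1.008) + 32.06 + 4(16.00) = 132.144 g/mol.
n(H2SO4) = 321.64 g / 98.076 g/mol = 3.2795 mol.
From the equation the H2SO4:(NH4)2SO4 mole ratio is 1:1, so n((NH4)2SO4) = 3.2795 × 1/1 = 3.2795 mol.
Mass of (NH4)2SO4 = 3.2795 mol × 132.144 g/mol = 433.37 g.
Actual mass collected = 433.37 g × 0.543 = 235.32 g.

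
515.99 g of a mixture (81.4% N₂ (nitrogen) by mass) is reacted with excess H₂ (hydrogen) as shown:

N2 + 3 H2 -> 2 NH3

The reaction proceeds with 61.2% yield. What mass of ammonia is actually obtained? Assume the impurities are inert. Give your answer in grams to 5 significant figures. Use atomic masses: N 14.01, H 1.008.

312.53 g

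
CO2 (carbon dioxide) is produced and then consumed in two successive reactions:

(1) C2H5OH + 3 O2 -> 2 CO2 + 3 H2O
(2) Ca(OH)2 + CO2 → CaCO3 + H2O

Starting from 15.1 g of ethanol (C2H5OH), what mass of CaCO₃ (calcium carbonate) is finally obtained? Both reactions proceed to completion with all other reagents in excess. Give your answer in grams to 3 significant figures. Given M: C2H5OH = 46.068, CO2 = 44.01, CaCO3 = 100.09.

65.6 g

n(C2H5OH) = 15.10 / 46.068 = 0.3278 mol.
Step 1 gives a 1:2 ratio of C2H5OH to CO2, so n(CO2) = 0.6556 mol.
In step 2 the CO2:CaCO3 ratio is 1:1, so n(CaCO3) = 0.6556 mol.
Mass of CaCO3 = 0.6556 × 100.09 = 65.61 g.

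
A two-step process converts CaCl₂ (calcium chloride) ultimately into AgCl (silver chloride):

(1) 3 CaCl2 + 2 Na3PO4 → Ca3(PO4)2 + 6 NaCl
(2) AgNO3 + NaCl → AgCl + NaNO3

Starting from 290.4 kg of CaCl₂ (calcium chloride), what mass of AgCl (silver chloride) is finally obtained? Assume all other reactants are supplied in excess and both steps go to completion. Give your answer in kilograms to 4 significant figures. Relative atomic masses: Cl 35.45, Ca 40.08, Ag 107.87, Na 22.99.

750.0 kg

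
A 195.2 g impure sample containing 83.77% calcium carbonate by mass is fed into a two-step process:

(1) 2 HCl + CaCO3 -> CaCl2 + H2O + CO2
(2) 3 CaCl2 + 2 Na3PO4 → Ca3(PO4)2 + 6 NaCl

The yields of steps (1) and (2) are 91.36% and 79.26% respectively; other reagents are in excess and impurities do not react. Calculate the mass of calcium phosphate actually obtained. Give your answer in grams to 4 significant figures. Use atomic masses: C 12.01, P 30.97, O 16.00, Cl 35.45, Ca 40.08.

122.3 g

Pure CaCO3 = 195.2 × 0.8377 = 163.52 g.
M(CaCO3) = 40.08 + 12.01 + 3(16.00) = 100.09 g/mol.
M(Ca3(PO4)2) = 3(40.08) + 2(30.97) + 8(16.00) = 310.18 g/mol.
n(CaCO3) = 163.52 / 100.09 = 1.6337 mol.
Step 1 (CaCO3:CaCl2 = 1:1): theoretical n(CaCl2) = 1.6337 mol; at 91.36% yield, n(CaCl2) = 1.4926 mol.
Step 2 (CaCl2:Ca3(PO4)2 = 3:1): theoretical n(Ca3(PO4)2) = 0.49752 mol, so theoretical mass = 0.49752 × 310.18 = 154.32 g.
At 79.26% yield, actual mass of Ca3(PO4)2 = 154.32 × 0.7926 = 122.32 g.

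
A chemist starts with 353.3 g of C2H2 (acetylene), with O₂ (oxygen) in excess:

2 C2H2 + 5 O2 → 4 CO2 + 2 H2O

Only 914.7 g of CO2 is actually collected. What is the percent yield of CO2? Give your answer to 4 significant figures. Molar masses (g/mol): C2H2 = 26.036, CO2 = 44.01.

n(C2H2) = 353.30 g / 26.036 g/mol = 13.570 mol.
From the equation the C2H2:CO2 mole ratio is 2:4, so n(CO2) = 13.570 × 4/2 = 27.139 mol.
Mass of CO2 = 27.139 mol × 44.01 g/mol = 1194.4 g.
This is the theoretical yield. Percent yield = 914.7 g / 1194.4 g × 100% = 76.582%.

76.58 %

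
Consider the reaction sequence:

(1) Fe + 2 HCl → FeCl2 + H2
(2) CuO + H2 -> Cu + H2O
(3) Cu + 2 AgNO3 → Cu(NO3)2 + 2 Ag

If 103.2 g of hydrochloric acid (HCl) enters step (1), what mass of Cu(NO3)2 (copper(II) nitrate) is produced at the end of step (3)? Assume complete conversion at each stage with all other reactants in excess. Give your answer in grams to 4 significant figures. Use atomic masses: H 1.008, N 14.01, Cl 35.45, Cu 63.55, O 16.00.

265.5 g

M(HCl) = 1.008 + 35.45 = 36.458 g/mol.
M(Cu(NO3)2) = 63.55 + 2(14.01) + 6(16.00) = 187.57 g/mol.
n(HCl) = 103.2 / 36.458 = 2.8307 mol.
Reaction (1): HCl→H2 ratio 2:1 ⇒ n(H2) = 1.4153 mol.
Reaction (2): H2→Cu ratio 1:1 ⇒ n(Cu) = 1.4153 mol.
Reaction (3): Cu→Cu(NO3)2 ratio 1:1 ⇒ n(Cu(NO3)2) = 1.4153 mol.
Mass of Cu(NO3)2 = 1.4153 × 187.57 = 265.47 g.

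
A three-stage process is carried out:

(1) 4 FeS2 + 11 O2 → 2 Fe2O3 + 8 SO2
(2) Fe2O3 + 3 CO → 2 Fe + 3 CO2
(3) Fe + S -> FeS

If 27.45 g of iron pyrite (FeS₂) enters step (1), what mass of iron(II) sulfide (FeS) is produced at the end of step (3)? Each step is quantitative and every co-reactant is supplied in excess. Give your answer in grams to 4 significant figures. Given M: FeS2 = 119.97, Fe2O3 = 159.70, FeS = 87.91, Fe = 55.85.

n(FeS2) = 27.45 / 119.97 = 0.22881 mol.
Reaction (1): FeS2→Fe2O3 ratio 4:2 ⇒ n(Fe2O3) = 0.11440 mol.
Reaction (2): Fe2O3→Fe ratio 1:2 ⇒ n(Fe) = 0.22881 mol.
Reaction (3): Fe→FeS ratio 1:1 ⇒ n(FeS) = 0.22881 mol.
Mass of FeS = 0.22881 × 87.91 = 20.114 g.

20.11 g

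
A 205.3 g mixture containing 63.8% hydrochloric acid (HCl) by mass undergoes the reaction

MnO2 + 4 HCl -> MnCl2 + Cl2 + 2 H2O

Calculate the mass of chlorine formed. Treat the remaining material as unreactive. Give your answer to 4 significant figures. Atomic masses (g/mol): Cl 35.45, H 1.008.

63.68 g

Mass of pure HCl = 205.3 g × 0.638 = 130.98 g.
M(HCl) = 1.008 + 35.45 = 36.458 g/mol.
M(Cl2) = 2(35.45) = 70.90 g/mol.
n(HCl) = 130.98 g / 36.458 g/mol = 3.5927 mol.
From the equation the HCl:Cl2 mole ratio is 4:1, so n(Cl2) = 3.5927 × 1/4 = 0.89817 mol.
Mass of Cl2 = 0.89817 mol × 70.90 g/mol = 63.680 g.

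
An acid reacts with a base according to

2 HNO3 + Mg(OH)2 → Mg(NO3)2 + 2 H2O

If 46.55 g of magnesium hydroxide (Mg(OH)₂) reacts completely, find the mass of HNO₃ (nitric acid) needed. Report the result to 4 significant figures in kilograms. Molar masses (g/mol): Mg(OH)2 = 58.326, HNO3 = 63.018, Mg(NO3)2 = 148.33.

0.1006 kg

n(Mg(OH)2) = 46.550 g / 58.326 g/mol = 0.79810 mol.
From the equation the Mg(OH)2:HNO3 mole ratio is 1:2, so n(HNO3) = 0.79810 × 2/1 = 1.5962 mol.
Mass of HNO3 = 1.5962 mol × 63.018 g/mol = 100.59 g.
Converting to kg: 100.59 g = 0.1006 kg.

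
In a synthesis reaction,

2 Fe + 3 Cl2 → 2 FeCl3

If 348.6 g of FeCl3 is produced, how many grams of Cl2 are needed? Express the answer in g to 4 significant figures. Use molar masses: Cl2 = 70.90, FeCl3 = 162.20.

228.6 g

n(FeCl3) = 348.60 g / 162.20 g/mol = 2.1492 mol.
From the equation the FeCl3:Cl2 mole ratio is 2:3, so n(Cl2) = 2.1492 × 3/2 = 3.2238 mol.
Mass of Cl2 = 3.2238 mol × 70.90 g/mol = 228.57 g.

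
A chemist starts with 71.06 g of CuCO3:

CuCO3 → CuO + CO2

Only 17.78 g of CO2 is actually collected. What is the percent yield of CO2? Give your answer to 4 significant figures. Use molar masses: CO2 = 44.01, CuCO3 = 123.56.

70.25 %

n(CuCO3) = 71.060 g / 123.56 g/mol = 0.57511 mol.
From the equation the CuCO3:CO2 mole ratio is 1:1, so n(CO2) = 0.57511 × 1/1 = 0.57511 mol.
Mass of CO2 = 0.57511 mol × 44.01 g/mol = 25.310 g.
This is the theoretical yield. Percent yield = 17.78 g / 25.310 g × 100% = 70.248%.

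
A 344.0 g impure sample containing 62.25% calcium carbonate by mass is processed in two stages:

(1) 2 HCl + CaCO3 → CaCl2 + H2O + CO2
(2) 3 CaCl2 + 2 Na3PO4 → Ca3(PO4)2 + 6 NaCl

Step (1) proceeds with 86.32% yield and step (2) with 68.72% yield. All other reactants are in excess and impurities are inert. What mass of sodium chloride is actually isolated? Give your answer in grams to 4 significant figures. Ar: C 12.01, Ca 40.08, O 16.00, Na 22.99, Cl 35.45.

148.3 g

Pure CaCO3 = 344.0 × 0.6225 = 214.14 g.
M(CaCO3) = 40.08 + 12.01 + 3(16.00) = 100.09 g/mol.
M(NaCl) = 22.99 + 35.45 = 58.44 g/mol.
n(CaCO3) = 214.14 / 100.09 = 2.1395 mol.
Step 1 (CaCO3:CaCl2 = 1:1): theoretical n(CaCl2) = 2.1395 mol; at 86.32% yield, n(CaCl2) = 1.8468 mol.
Step 2 (CaCl2:NaCl = 3:6): theoretical n(NaCl) = 3.6936 mol, so theoretical mass = 3.6936 × 58.44 = 215.85 g.
At 68.72% yield, actual mass of NaCl = 215.85 × 0.6872 = 148.33 g.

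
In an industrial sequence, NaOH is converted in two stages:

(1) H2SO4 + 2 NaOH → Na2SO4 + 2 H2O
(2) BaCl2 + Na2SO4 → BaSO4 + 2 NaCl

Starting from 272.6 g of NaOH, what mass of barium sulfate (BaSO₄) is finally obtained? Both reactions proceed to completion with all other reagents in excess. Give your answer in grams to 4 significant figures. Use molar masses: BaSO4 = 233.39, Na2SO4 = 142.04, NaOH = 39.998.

795.3 g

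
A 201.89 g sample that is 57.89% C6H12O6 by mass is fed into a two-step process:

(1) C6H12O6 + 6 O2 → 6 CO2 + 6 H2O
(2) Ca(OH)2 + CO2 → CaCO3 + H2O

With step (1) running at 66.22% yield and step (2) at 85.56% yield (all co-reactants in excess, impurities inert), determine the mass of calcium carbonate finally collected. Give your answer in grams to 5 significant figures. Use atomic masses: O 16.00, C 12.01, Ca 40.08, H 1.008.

Pure C6H12O6 = 201.89 × 0.5789 = 116.874 g.
M(C6H12O6) = 6(12.01) + 12(1.008) + 6(16.00) = 180.156 g/mol.
M(CaCO3) = 40.08 + 12.01 + 3(16.00) = 100.09 g/mol.
n(C6H12O6) = 116.874 / 180.156 = 0.648738 mol.
Step 1 (C6H12O6:CO2 = 1:6): theoretical n(CO2) = 3.89243 mol; at 66.22% yield, n(CO2) = 2.57757 mol.
Step 2 (CO2:CaCO3 = 1:1): theoretical n(CaCO3) = 2.57757 mol, so theoretical mass = 2.57757 × 100.09 = 257.989 g.
At 85.56% yield, actual mass of CaCO3 = 257.989 × 0.8556 = 220.735 g.

220.74 g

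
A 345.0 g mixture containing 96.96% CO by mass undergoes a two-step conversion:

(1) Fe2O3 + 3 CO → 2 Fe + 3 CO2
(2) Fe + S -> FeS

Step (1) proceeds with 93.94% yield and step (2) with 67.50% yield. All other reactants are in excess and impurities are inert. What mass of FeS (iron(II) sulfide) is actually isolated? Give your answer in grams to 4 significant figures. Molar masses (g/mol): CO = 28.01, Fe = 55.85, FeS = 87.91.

443.8 g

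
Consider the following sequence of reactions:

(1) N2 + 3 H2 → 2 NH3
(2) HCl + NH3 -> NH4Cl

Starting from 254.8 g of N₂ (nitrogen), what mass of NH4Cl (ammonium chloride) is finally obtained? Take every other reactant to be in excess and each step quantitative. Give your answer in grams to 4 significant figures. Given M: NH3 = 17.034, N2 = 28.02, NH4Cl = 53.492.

972.9 g

n(N2) = 254.80 / 28.02 = 9.0935 mol.
Step 1 gives a 1:2 ratio of N2 to NH3, so n(NH3) = 18.187 mol.
In step 2 the NH3:NH4Cl ratio is 1:1, so n(NH4Cl) = 18.187 mol.
Mass of NH4Cl = 18.187 × 53.492 = 972.86 g.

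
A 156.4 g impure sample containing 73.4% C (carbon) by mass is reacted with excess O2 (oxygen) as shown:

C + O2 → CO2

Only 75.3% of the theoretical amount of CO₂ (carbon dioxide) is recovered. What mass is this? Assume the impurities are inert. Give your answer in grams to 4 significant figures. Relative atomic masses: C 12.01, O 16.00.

Pure C available = 156.4 g × 0.734 = 114.80 g.
M(C) = 12.01 g/mol.
M(CO2) = 12.01 + 2(16.00) = 44.01 g/mol.
n(C) = 114.80 g / 12.01 g/mol = 9.5585 mol.
From the equation the C:CO2 mole ratio is 1:1, so n(CO2) = 9.5585 × 1/1 = 9.5585 mol.
Mass of CO2 = 9.5585 mol × 44.01 g/mol = 420.67 g.
Actual mass collected = 420.67 g × 0.753 = 316.76 g.

316.8 g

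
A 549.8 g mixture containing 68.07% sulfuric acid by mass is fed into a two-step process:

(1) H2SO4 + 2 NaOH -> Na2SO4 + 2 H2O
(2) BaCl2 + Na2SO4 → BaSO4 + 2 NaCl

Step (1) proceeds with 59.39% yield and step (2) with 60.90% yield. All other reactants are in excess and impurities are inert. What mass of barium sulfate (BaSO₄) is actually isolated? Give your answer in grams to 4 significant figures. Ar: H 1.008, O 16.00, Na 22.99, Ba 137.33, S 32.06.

322.1 g

Pure H2SO4 = 549.8 × 0.6807 = 374.25 g.
M(H2SO4) = 2(1.008) + 32.06 + 4(16.00) = 98.076 g/mol.
M(BaSO4) = 137.33 + 32.06 + 4(16.00) = 233.39 g/mol.
n(H2SO4) = 374.25 / 98.076 = 3.8159 mol.
Step 1 (H2SO4:Na2SO4 = 1:1): theoretical n(Na2SO4) = 3.8159 mol; at 59.39% yield, n(Na2SO4) = 2.2663 mol.
Step 2 (Na2SO4:BaSO4 = 1:1): theoretical n(BaSO4) = 2.2663 mol, so theoretical mass = 2.2663 × 233.39 = 528.92 g.
At 60.90% yield, actual mass of BaSO4 = 528.92 × 0.6090 = 322.11 g.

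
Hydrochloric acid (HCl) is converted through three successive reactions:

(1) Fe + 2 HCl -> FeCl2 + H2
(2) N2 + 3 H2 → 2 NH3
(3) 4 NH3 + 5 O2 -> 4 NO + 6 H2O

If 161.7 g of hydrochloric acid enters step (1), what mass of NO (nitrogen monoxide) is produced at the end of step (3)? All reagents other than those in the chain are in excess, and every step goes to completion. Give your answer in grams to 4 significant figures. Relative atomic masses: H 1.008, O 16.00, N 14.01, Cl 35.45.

44.37 g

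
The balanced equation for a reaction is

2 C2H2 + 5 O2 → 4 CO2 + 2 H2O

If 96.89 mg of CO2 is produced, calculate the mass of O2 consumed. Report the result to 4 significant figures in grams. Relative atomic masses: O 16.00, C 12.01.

M(CO2) = 12.01 + 2(16.00) = 44.01 g/mol.
M(O2) = 2(16.00) = 32.00 g/mol.
Convert: 96.89 mg = 0.096890 g.
n(CO2) = 0.096890 g / 44.01 g/mol = 0.0022015 mol.
From the equation the CO2:O2 mole ratio is 4:5, so n(O2) = 0.0022015 × 5/4 = 0.0027519 mol.
Mass of O2 = 0.0027519 mol × 32.00 g/mol = 0.088062 g.

0.08806 g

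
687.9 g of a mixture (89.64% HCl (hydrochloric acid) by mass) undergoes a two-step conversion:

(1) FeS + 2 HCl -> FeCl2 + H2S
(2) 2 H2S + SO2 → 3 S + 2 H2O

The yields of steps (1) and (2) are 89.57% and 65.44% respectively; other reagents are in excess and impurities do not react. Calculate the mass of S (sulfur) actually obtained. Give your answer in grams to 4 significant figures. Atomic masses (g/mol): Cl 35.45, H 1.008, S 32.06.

238.4 g

Pure HCl = 687.9 × 0.8964 = 616.63 g.
M(HCl) = 1.008 + 35.45 = 36.458 g/mol.
M(S) = 32.06 g/mol.
n(HCl) = 616.63 / 36.458 = 16.914 mol.
Step 1 (HCl:H2S = 2:1): theoretical n(H2S) = 8.4568 mol; at 89.57% yield, n(H2S) = 7.5747 mol.
Step 2 (H2S:S = 2:3): theoretical n(S) = 11.362 mol, so theoretical mass = 11.362 × 32.06 = 364.27 g.
At 65.44% yield, actual mass of S = 364.27 × 0.6544 = 238.38 g.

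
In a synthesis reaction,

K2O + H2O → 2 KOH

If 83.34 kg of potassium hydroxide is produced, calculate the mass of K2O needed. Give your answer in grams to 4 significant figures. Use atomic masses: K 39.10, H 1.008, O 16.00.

69960 g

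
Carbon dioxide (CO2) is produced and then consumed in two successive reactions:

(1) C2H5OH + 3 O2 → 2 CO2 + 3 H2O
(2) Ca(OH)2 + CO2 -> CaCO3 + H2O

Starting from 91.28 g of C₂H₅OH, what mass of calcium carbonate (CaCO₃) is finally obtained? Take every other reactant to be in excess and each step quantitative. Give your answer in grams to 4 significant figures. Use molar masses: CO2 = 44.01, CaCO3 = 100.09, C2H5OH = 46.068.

n(C2H5OH) = 91.280 / 46.068 = 1.9814 mol.
Step 1 gives a 1:2 ratio of C2H5OH to CO2, so n(CO2) = 3.9628 mol.
In step 2 the CO2:CaCO3 ratio is 1:1, so n(CaCO3) = 3.9628 mol.
Mass of CaCO3 = 3.9628 × 100.09 = 396.64 g.

396.6 g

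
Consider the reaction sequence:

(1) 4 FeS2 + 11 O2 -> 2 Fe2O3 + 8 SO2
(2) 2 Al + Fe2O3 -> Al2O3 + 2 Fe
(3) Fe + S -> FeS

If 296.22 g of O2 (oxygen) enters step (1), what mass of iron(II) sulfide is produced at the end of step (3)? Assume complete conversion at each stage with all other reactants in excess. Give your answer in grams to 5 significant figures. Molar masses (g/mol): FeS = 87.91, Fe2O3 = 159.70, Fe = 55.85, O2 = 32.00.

n(O2) = 296.22 / 32.00 = 9.25688 mol.
Reaction (1): O2→Fe2O3 ratio 11:2 ⇒ n(Fe2O3) = 1.68307 mol.
Reaction (2): Fe2O3→Fe ratio 1:2 ⇒ n(Fe) = 3.36614 mol.
Reaction (3): Fe→FeS ratio 1:1 ⇒ n(FeS) = 3.36614 mol.
Mass of FeS = 3.36614 × 87.91 = 295.917 g.

295.92 g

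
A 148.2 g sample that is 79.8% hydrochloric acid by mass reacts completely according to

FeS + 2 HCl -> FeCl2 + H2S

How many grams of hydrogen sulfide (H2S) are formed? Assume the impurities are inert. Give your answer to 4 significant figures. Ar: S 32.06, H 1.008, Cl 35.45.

55.27 g

Mass of pure HCl = 148.2 g × 0.798 = 118.26 g.
M(HCl) = 1.008 + 35.45 = 36.458 g/mol.
M(H2S) = 2(1.008) + 32.06 = 34.076 g/mol.
n(HCl) = 118.26 g / 36.458 g/mol = 3.2438 mol.
From the equation the HCl:H2S mole ratio is 2:1, so n(H2S) = 3.2438 × 1/2 = 1.6219 mol.
Mass of H2S = 1.6219 mol × 34.076 g/mol = 55.268 g.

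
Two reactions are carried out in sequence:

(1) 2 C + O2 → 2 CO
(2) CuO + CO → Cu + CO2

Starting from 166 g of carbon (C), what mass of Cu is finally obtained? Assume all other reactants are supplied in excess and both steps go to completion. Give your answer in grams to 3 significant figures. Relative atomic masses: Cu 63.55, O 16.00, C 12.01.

878 g

M(C) = 12.01 g/mol.
M(Cu) = 63.55 g/mol.
n(C) = 166.0 / 12.01 = 13.82 mol.
Step 1 gives a 2:2 ratio of C to CO, so n(CO) = 13.82 mol.
In step 2 the CO:Cu ratio is 1:1, so n(Cu) = 13.82 mol.
Mass of Cu = 13.82 × 63.55 = 878.4 g.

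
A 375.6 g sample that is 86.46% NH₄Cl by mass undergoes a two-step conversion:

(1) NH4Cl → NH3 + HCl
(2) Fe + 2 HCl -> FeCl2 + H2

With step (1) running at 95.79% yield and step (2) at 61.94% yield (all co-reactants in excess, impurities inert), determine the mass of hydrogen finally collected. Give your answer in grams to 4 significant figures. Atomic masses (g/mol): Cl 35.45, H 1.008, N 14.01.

Pure NH4Cl = 375.6 × 0.8646 = 324.74 g.
M(NH4Cl) = 14.01 + 4(1.008) + 35.45 = 53.492 g/mol.
M(H2) = 2(1.008) = 2.016 g/mol.
n(NH4Cl) = 324.74 / 53.492 = 6.0709 mol.
Step 1 (NH4Cl:HCl = 1:1): theoretical n(HCl) = 6.0709 mol; at 95.79% yield, n(HCl) = 5.8153 mol.
Step 2 (HCl:H2 = 2:1): theoretical n(H2) = 2.9077 mol, so theoretical mass = 2.9077 × 2.016 = 5.8618 g.
At 61.94% yield, actual mass of H2 = 5.8618 × 0.6194 = 3.6308 g.

3.631 g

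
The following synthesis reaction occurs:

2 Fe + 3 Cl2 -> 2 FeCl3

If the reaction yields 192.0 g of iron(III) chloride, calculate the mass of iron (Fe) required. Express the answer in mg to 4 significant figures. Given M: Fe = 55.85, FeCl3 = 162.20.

66110 mg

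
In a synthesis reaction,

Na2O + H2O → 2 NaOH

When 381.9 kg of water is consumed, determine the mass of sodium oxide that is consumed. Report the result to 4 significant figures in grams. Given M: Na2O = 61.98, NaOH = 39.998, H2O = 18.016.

Convert: 381.9 kg = 381900 g.
n(H2O) = 381900 g / 18.016 g/mol = 21198 mol.
From the equation the H2O:Na2O mole ratio is 1:1, so n(Na2O) = 21198 × 1/1 = 21198 mol.
Mass of Na2O = 21198 mol × 61.98 g/mol = 1.3138 × 10^6 g.

1314000 g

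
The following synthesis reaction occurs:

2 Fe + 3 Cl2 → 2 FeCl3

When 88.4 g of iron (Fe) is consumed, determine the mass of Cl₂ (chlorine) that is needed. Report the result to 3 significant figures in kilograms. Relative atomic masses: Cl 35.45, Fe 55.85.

0.168 kg

M(Fe) = 55.85 g/mol.
M(Cl2) = 2(35.45) = 70.90 g/mol.
n(Fe) = 88.40 g / 55.85 g/mol = 1.583 mol.
From the equation the Fe:Cl2 mole ratio is 2:3, so n(Cl2) = 1.583 × 3/2 = 2.374 mol.
Mass of Cl2 = 2.374 mol × 70.90 g/mol = 168.3 g.
Converting to kg: 168.3 g = 0.168 kg.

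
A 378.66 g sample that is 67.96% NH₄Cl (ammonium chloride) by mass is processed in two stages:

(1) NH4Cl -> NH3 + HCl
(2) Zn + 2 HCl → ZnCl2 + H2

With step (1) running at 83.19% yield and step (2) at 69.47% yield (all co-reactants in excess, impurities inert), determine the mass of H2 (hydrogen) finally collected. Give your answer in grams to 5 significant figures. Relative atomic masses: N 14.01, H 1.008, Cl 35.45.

2.8025 g

Pure NH4Cl = 378.66 × 0.6796 = 257.337 g.
M(NH4Cl) = 14.01 + 4(1.008) + 35.45 = 53.492 g/mol.
M(H2) = 2(1.008) = 2.016 g/mol.
n(NH4Cl) = 257.337 / 53.492 = 4.81076 mol.
Step 1 (NH4Cl:HCl = 1:1): theoretical n(HCl) = 4.81076 mol; at 83.19% yield, n(HCl) = 4.00207 mol.
Step 2 (HCl:H2 = 2:1): theoretical n(H2) = 2.00104 mol, so theoretical mass = 2.00104 × 2.016 = 4.03409 g.
At 69.47% yield, actual mass of H2 = 4.03409 × 0.6947 = 2.80248 g.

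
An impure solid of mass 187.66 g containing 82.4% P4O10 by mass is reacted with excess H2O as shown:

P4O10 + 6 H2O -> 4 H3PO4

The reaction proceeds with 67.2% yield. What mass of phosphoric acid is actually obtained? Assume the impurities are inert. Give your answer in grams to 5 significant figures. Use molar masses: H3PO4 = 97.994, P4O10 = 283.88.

Pure P4O10 available = 187.66 g × 0.824 = 154.632 g.
n(P4O10) = 154.632 g / 283.88 g/mol = 0.544708 mol.
From the equation the P4O10:H3PO4 mole ratio is 1:4, so n(H3PO4) = 0.544708 × 4/1 = 2.17883 mol.
Mass of H3PO4 = 2.17883 mol × 97.994 g/mol = 213.513 g.
Actual mass collected = 213.513 g × 0.672 = 143.480 g.

143.48 g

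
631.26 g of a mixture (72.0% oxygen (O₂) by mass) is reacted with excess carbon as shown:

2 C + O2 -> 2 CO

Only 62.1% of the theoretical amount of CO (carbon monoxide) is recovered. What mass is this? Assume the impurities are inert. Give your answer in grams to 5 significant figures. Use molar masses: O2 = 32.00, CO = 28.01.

Pure O2 available = 631.26 g × 0.720 = 454.507 g.
n(O2) = 454.507 g / 32.00 g/mol = 14.2034 mol.
From the equation the O2:CO mole ratio is 1:2, so n(CO) = 14.2034 × 2/1 = 28.4067 mol.
Mass of CO = 28.4067 mol × 28.01 g/mol = 795.672 g.
Actual mass collected = 795.672 g × 0.621 = 494.112 g.

494.11 g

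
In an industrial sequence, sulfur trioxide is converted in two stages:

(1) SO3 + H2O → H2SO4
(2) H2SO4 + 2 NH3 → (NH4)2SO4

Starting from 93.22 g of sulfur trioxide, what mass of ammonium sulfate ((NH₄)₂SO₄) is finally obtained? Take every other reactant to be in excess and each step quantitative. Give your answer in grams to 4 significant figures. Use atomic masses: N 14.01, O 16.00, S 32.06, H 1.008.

153.9 g

M(SO3) = 32.06 + 3(16.00) = 80.06 g/mol.
M((NH4)2SO4) = 2(14.01) + 8(1.008) + 32.06 + 4(16.00) = 132.144 g/mol.
n(SO3) = 93.220 / 80.06 = 1.1644 mol.
Step 1 gives a 1:1 ratio of SO3 to H2SO4, so n(H2SO4) = 1.1644 mol.
In step 2 the H2SO4:(NH4)2SO4 ratio is 1:1, so n((NH4)2SO4) = 1.1644 mol.
Mass of (NH4)2SO4 = 1.1644 × 132.144 = 153.87 g.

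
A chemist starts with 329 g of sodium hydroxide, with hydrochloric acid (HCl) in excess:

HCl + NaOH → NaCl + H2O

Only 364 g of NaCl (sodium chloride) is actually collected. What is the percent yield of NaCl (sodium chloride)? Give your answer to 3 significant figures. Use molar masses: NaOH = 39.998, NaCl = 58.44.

n(NaOH) = 329.0 g / 39.998 g/mol = 8.225 mol.
From the equation the NaOH:NaCl mole ratio is 1:1, so n(NaCl) = 8.225 × 1/1 = 8.225 mol.
Mass of NaCl = 8.225 mol × 58.44 g/mol = 480.7 g.
This is the theoretical yield. Percent yield = 364 g / 480.7 g × 100% = 75.72%.

75.7 %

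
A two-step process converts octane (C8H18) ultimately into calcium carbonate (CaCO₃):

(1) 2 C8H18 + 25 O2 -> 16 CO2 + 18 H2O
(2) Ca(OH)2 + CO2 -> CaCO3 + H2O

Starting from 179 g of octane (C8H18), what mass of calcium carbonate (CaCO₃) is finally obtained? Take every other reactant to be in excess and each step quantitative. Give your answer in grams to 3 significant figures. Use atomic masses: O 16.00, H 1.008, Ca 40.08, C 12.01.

M(C8H18) = 8(12.01) + 18(1.008) = 114.224 g/mol.
M(CaCO3) = 40.08 + 12.01 + 3(16.00) = 100.09 g/mol.
n(C8H18) = 179.0 / 114.224 = 1.567 mol.
Step 1 gives a 2:16 ratio of C8H18 to CO2, so n(CO2) = 12.54 mol.
In step 2 the CO2:CaCO3 ratio is 1:1, so n(CaCO3) = 12.54 mol.
Mass of CaCO3 = 12.54 × 100.09 = 1255 g.

1250 g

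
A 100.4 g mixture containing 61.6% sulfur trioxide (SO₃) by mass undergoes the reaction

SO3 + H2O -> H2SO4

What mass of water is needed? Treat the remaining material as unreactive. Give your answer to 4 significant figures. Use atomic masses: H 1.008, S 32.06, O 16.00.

13.92 g

Mass of pure SO3 = 100.4 g × 0.616 = 61.846 g.
M(SO3) = 32.06 + 3(16.00) = 80.06 g/mol.
M(H2O) = 2(1.008) + 16.00 = 18.016 g/mol.
n(SO3) = 61.846 g / 80.06 g/mol = 0.77250 mol.
From the equation the SO3:H2O mole ratio is 1:1, so n(H2O) = 0.77250 × 1/1 = 0.77250 mol.
Mass of H2O = 0.77250 mol × 18.016 g/mol = 13.917 g.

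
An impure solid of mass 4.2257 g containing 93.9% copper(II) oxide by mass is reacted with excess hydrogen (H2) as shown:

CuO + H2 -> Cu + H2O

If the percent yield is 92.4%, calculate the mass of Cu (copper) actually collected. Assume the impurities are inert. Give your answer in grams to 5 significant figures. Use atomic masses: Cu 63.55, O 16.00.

2.9289 g

Pure CuO available = 4.2257 g × 0.939 = 3.96793 g.
M(CuO) = 63.55 + 16.00 = 79.55 g/mol.
M(Cu) = 63.55 g/mol.
n(CuO) = 3.96793 g / 79.55 g/mol = 0.0498797 mol.
From the equation the CuO:Cu mole ratio is 1:1, so n(Cu) = 0.0498797 × 1/1 = 0.0498797 mol.
Mass of Cu = 0.0498797 mol × 63.55 g/mol = 3.16986 g.
Actual mass collected = 3.16986 g × 0.924 = 2.92895 g.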